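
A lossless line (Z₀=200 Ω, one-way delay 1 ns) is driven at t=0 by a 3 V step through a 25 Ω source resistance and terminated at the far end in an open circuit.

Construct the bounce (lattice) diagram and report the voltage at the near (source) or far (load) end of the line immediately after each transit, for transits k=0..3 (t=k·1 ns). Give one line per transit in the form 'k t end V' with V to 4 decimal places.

Γ_L=1.000000, Γ_S=-0.777778; launch V₁=3·200/225=2.666667
k=0 src: V=2.6667
k=1 load: inc=2.666667, refl=2.666667·1.000000=2.6667; V=0.000000+2.666667+2.666667=5.3333
k=2 src: inc=2.666667, refl=2.666667·-0.777778=-2.0741; V=2.666667+2.666667+-2.074074=3.2593
k=3 load: inc=-2.074074, refl=-2.074074·1.000000=-2.0741; V=5.333333+-2.074074+-2.074074=1.1852

0 0 source 2.6667
1 1 load 5.3333
2 2 source 3.2593
3 3 load 1.1852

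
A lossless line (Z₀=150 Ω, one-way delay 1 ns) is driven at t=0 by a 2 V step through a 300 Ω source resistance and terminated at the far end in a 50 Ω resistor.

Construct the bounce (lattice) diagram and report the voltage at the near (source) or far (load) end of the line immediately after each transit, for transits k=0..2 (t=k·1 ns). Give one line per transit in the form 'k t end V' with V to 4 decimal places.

Γ_L=-0.500000, Γ_S=0.333333; launch V₁=2·150/450=0.666667
k=0 src: V=0.6667
k=1 load: inc=0.666667, refl=0.666667·-0.500000=-0.3333; V=0.000000+0.666667+-0.333333=0.3333
k=2 src: inc=-0.333333, refl=-0.333333·0.333333=-0.1111; V=0.666667+-0.333333+-0.111111=0.2222

0 0 source 0.6667
1 1 load 0.3333
2 2 source 0.2222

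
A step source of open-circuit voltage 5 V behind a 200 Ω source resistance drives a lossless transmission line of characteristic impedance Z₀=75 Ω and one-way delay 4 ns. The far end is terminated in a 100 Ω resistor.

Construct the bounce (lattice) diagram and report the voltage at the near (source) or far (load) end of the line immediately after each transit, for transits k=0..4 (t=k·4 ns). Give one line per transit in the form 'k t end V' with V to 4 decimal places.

0 0 source 1.3636
1 4 load 1.5584
2 8 source 1.6470
3 12 load 1.6596
4 16 source 1.6654

Γ_L=0.142857, Γ_S=0.454545; launch V₁=5·75/275=1.363636
k=0 src: V=1.3636
k=1 load: inc=1.363636, refl=1.363636·0.142857=0.1948; V=0.000000+1.363636+0.194805=1.5584
k=2 src: inc=0.194805, refl=0.194805·0.454545=0.0885; V=1.363636+0.194805+0.088548=1.6470
k=3 load: inc=0.088548, refl=0.088548·0.142857=0.0126; V=1.558442+0.088548+0.012650=1.6596
k=4 src: inc=0.012650, refl=0.012650·0.454545=0.0057; V=1.646989+0.012650+0.005750=1.6654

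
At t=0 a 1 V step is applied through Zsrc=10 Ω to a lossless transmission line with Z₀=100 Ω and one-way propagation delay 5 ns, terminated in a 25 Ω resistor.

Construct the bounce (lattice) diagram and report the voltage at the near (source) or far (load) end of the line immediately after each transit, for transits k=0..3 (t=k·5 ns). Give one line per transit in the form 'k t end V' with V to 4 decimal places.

Γ_L=-0.600000, Γ_S=-0.818182; launch V₁=1·100/110=0.909091
k=0 src: V=0.9091
k=1 load: inc=0.909091, refl=0.909091·-0.600000=-0.5455; V=0.000000+0.909091+-0.545455=0.3636
k=2 src: inc=-0.545455, refl=-0.545455·-0.818182=0.4463; V=0.909091+-0.545455+0.446281=0.8099
k=3 load: inc=0.446281, refl=0.446281·-0.600000=-0.2678; V=0.363636+0.446281+-0.267769=0.5421

0 0 source 0.9091
1 5 load 0.3636
2 10 source 0.8099
3 15 load 0.5421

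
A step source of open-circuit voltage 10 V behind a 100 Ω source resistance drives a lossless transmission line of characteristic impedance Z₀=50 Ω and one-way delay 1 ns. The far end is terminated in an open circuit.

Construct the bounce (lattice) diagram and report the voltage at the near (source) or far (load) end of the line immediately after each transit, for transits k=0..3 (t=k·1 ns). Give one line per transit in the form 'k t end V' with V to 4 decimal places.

Γ_L=1.000000, Γ_S=0.333333; launch V₁=10·50/150=3.333333
k=0 src: V=3.3333
k=1 load: inc=3.333333, refl=3.333333·1.000000=3.3333; V=0.000000+3.333333+3.333333=6.6667
k=2 src: inc=3.333333, refl=3.333333·0.333333=1.1111; V=3.333333+3.333333+1.111111=7.7778
k=3 load: inc=1.111111, refl=1.111111·1.000000=1.1111; V=6.666667+1.111111+1.111111=8.8889

0 0 source 3.3333
1 1 load 6.6667
2 2 source 7.7778
3 3 load 8.8889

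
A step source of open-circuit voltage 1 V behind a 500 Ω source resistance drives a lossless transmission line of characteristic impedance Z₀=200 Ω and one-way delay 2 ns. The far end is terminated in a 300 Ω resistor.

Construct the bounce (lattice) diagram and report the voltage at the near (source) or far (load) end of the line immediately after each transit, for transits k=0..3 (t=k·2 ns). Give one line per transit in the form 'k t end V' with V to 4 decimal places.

0 0 source 0.2857
1 2 load 0.3429
2 4 source 0.3673
3 6 load 0.3722

Γ_L=0.200000, Γ_S=0.428571; launch V₁=1·200/700=0.285714
k=0 src: V=0.2857
k=1 load: inc=0.285714, refl=0.285714·0.200000=0.0571; V=0.000000+0.285714+0.057143=0.3429
k=2 src: inc=0.057143, refl=0.057143·0.428571=0.0245; V=0.285714+0.057143+0.024490=0.3673
k=3 load: inc=0.024490, refl=0.024490·0.200000=0.0049; V=0.342857+0.024490+0.004898=0.3722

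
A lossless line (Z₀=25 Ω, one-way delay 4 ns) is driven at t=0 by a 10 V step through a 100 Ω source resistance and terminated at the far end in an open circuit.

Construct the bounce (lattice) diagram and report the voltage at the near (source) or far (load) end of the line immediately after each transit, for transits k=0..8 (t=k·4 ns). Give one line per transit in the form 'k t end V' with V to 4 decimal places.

Γ_L=1.000000, Γ_S=0.600000; launch V₁=10·25/125=2.000000
k=0 src: V=2.0000
k=1 load: inc=2.000000, refl=2.000000·1.000000=2.0000; V=0.000000+2.000000+2.000000=4.0000
k=2 src: inc=2.000000, refl=2.000000·0.600000=1.2000; V=2.000000+2.000000+1.200000=5.2000
k=3 load: inc=1.200000, refl=1.200000·1.000000=1.2000; V=4.000000+1.200000+1.200000=6.4000
k=4 src: inc=1.200000, refl=1.200000·0.600000=0.7200; V=5.200000+1.200000+0.720000=7.1200
k=5 load: inc=0.720000, refl=0.720000·1.000000=0.7200; V=6.400000+0.720000+0.720000=7.8400
k=6 src: inc=0.720000, refl=0.720000·0.600000=0.4320; V=7.120000+0.720000+0.432000=8.2720
k=7 load: inc=0.432000, refl=0.432000·1.000000=0.4320; V=7.840000+0.432000+0.432000=8.7040
k=8 src: inc=0.432000, refl=0.432000·0.600000=0.2592; V=8.272000+0.432000+0.259200=8.9632

0 0 source 2.0000
1 4 load 4.0000
2 8 source 5.2000
3 12 load 6.4000
4 16 source 7.1200
5 20 load 7.8400
6 24 source 8.2720
7 28 load 8.7040
8 32 source 8.9632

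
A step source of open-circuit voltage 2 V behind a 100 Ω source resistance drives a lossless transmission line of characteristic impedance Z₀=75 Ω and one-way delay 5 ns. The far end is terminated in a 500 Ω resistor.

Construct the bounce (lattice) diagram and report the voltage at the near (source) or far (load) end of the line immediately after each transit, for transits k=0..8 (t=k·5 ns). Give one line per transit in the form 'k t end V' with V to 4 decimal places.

0 0 source 0.8571
1 5 load 1.4907
2 10 source 1.5812
3 15 load 1.6481
4 20 source 1.6576
5 25 load 1.6647
6 30 source 1.6657
7 35 load 1.6665
8 40 source 1.6666

Γ_L=0.739130, Γ_S=0.142857; launch V₁=2·75/175=0.857143
k=0 src: V=0.8571
k=1 load: inc=0.857143, refl=0.857143·0.739130=0.6335; V=0.000000+0.857143+0.633540=1.4907
k=2 src: inc=0.633540, refl=0.633540·0.142857=0.0905; V=0.857143+0.633540+0.090506=1.5812
k=3 load: inc=0.090506, refl=0.090506·0.739130=0.0669; V=1.490683+0.090506+0.066896=1.6481
k=4 src: inc=0.066896, refl=0.066896·0.142857=0.0096; V=1.581189+0.066896+0.009557=1.6576
k=5 load: inc=0.009557, refl=0.009557·0.739130=0.0071; V=1.648085+0.009557+0.007064=1.6647
k=6 src: inc=0.007064, refl=0.007064·0.142857=0.0010; V=1.657641+0.007064+0.001009=1.6657
k=7 load: inc=0.001009, refl=0.001009·0.739130=0.0007; V=1.664705+0.001009+0.000746=1.6665
k=8 src: inc=0.000746, refl=0.000746·0.142857=0.0001; V=1.665714+0.000746+0.000107=1.6666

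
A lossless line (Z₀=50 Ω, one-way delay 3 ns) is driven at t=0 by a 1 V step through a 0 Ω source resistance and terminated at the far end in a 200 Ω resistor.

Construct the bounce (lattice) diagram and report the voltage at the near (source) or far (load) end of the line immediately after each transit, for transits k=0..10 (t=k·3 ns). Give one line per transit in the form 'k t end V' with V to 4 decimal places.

Γ_L=0.600000, Γ_S=-1.000000; launch V₁=1·50/50=1.000000
k=0 src: V=1.0000
k=1 load: inc=1.000000, refl=1.000000·0.600000=0.6000; V=0.000000+1.000000+0.600000=1.6000
k=2 src: inc=0.600000, refl=0.600000·-1.000000=-0.6000; V=1.000000+0.600000+-0.600000=1.0000
k=3 load: inc=-0.600000, refl=-0.600000·0.600000=-0.3600; V=1.600000+-0.600000+-0.360000=0.6400
k=4 src: inc=-0.360000, refl=-0.360000·-1.000000=0.3600; V=1.000000+-0.360000+0.360000=1.0000
k=5 load: inc=0.360000, refl=0.360000·0.600000=0.2160; V=0.640000+0.360000+0.216000=1.2160
k=6 src: inc=0.216000, refl=0.216000·-1.000000=-0.2160; V=1.000000+0.216000+-0.216000=1.0000
k=7 load: inc=-0.216000, refl=-0.216000·0.600000=-0.1296; V=1.216000+-0.216000+-0.129600=0.8704
k=8 src: inc=-0.129600, refl=-0.129600·-1.000000=0.1296; V=1.000000+-0.129600+0.129600=1.0000
k=9 load: inc=0.129600, refl=0.129600·0.600000=0.0778; V=0.870400+0.129600+0.077760=1.0778
k=10 src: inc=0.077760, refl=0.077760·-1.000000=-0.0778; V=1.000000+0.077760+-0.077760=1.0000

0 0 source 1.0000
1 3 load 1.6000
2 6 source 1.0000
3 9 load 0.6400
4 12 source 1.0000
5 15 load 1.2160
6 18 source 1.0000
7 21 load 0.8704
8 24 source 1.0000
9 27 load 1.0778
10 30 source 1.0000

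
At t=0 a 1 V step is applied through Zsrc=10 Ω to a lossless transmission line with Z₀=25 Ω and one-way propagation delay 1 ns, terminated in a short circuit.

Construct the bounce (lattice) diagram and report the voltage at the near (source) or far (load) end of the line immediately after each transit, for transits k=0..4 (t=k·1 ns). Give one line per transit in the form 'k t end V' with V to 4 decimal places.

Γ_L=-1.000000, Γ_S=-0.428571; launch V₁=1·25/35=0.714286
k=0 src: V=0.7143
k=1 load: inc=0.714286, refl=0.714286·-1.000000=-0.7143; V=0.000000+0.714286+-0.714286=0.0000
k=2 src: inc=-0.714286, refl=-0.714286·-0.428571=0.3061; V=0.714286+-0.714286+0.306122=0.3061
k=3 load: inc=0.306122, refl=0.306122·-1.000000=-0.3061; V=0.000000+0.306122+-0.306122=0.0000
k=4 src: inc=-0.306122, refl=-0.306122·-0.428571=0.1312; V=0.306122+-0.306122+0.131195=0.1312

0 0 source 0.7143
1 1 load 0.0000
2 2 source 0.3061
3 3 load 0.0000
4 4 source 0.1312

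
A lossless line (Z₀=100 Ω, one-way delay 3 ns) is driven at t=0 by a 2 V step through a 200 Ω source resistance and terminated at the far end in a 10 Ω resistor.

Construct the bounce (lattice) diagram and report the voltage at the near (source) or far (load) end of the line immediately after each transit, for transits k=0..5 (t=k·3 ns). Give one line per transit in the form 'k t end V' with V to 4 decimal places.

Γ_L=-0.818182, Γ_S=0.333333; launch V₁=2·100/300=0.666667
k=0 src: V=0.6667
k=1 load: inc=0.666667, refl=0.666667·-0.818182=-0.5455; V=0.000000+0.666667+-0.545455=0.1212
k=2 src: inc=-0.545455, refl=-0.545455·0.333333=-0.1818; V=0.666667+-0.545455+-0.181818=-0.0606
k=3 load: inc=-0.181818, refl=-0.181818·-0.818182=0.1488; V=0.121212+-0.181818+0.148760=0.0882
k=4 src: inc=0.148760, refl=0.148760·0.333333=0.0496; V=-0.060606+0.148760+0.049587=0.1377
k=5 load: inc=0.049587, refl=0.049587·-0.818182=-0.0406; V=0.088154+0.049587+-0.040571=0.0972

0 0 source 0.6667
1 3 load 0.1212
2 6 source -0.0606
3 9 load 0.0882
4 12 source 0.1377
5 15 load 0.0972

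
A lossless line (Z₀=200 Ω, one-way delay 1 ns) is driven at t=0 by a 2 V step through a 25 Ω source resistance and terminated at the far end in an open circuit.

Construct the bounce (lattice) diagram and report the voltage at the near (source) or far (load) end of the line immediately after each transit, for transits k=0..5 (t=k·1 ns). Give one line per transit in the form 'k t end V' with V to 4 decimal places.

0 0 source 1.7778
1 1 load 3.5556
2 2 source 2.1728
3 3 load 0.7901
4 4 source 1.8656
5 5 load 2.9410

Γ_L=1.000000, Γ_S=-0.777778; launch V₁=2·200/225=1.777778
k=0 src: V=1.7778
k=1 load: inc=1.777778, refl=1.777778·1.000000=1.7778; V=0.000000+1.777778+1.777778=3.5556
k=2 src: inc=1.777778, refl=1.777778·-0.777778=-1.3827; V=1.777778+1.777778+-1.382716=2.1728
k=3 load: inc=-1.382716, refl=-1.382716·1.000000=-1.3827; V=3.555556+-1.382716+-1.382716=0.7901
k=4 src: inc=-1.382716, refl=-1.382716·-0.777778=1.0754; V=2.172840+-1.382716+1.075446=1.8656
k=5 load: inc=1.075446, refl=1.075446·1.000000=1.0754; V=0.790123+1.075446+1.075446=2.9410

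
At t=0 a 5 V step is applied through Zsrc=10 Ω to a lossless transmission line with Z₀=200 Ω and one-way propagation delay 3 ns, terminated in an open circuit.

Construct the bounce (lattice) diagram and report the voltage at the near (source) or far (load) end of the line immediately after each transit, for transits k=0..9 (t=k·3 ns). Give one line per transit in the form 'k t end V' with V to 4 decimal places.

0 0 source 4.7619
1 3 load 9.5238
2 6 source 5.2154
3 9 load 0.9070
4 12 source 4.8051
5 15 load 8.7032
6 18 source 5.1763
7 21 load 1.6495
8 24 source 4.8405
9 27 load 8.0314

Γ_L=1.000000, Γ_S=-0.904762; launch V₁=5·200/210=4.761905
k=0 src: V=4.7619
k=1 load: inc=4.761905, refl=4.761905·1.000000=4.7619; V=0.000000+4.761905+4.761905=9.5238
k=2 src: inc=4.761905, refl=4.761905·-0.904762=-4.3084; V=4.761905+4.761905+-4.308390=5.2154
k=3 load: inc=-4.308390, refl=-4.308390·1.000000=-4.3084; V=9.523810+-4.308390+-4.308390=0.9070
k=4 src: inc=-4.308390, refl=-4.308390·-0.904762=3.8981; V=5.215420+-4.308390+3.898067=4.8051
k=5 load: inc=3.898067, refl=3.898067·1.000000=3.8981; V=0.907029+3.898067+3.898067=8.7032
k=6 src: inc=3.898067, refl=3.898067·-0.904762=-3.5268; V=4.805097+3.898067+-3.526823=5.1763
k=7 load: inc=-3.526823, refl=-3.526823·1.000000=-3.5268; V=8.703164+-3.526823+-3.526823=1.6495
k=8 src: inc=-3.526823, refl=-3.526823·-0.904762=3.1909; V=5.176341+-3.526823+3.190935=4.8405
k=9 load: inc=3.190935, refl=3.190935·1.000000=3.1909; V=1.649518+3.190935+3.190935=8.0314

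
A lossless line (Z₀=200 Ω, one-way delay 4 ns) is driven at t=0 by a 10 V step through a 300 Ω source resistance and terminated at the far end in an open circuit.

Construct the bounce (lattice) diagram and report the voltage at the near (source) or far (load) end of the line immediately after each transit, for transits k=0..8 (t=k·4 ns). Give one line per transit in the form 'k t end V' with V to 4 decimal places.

0 0 source 4.0000
1 4 load 8.0000
2 8 source 8.8000
3 12 load 9.6000
4 16 source 9.7600
5 20 load 9.9200
6 24 source 9.9520
7 28 load 9.9840
8 32 source 9.9904

Γ_L=1.000000, Γ_S=0.200000; launch V₁=10·200/500=4.000000
k=0 src: V=4.0000
k=1 load: inc=4.000000, refl=4.000000·1.000000=4.0000; V=0.000000+4.000000+4.000000=8.0000
k=2 src: inc=4.000000, refl=4.000000·0.200000=0.8000; V=4.000000+4.000000+0.800000=8.8000
k=3 load: inc=0.800000, refl=0.800000·1.000000=0.8000; V=8.000000+0.800000+0.800000=9.6000
k=4 src: inc=0.800000, refl=0.800000·0.200000=0.1600; V=8.800000+0.800000+0.160000=9.7600
k=5 load: inc=0.160000, refl=0.160000·1.000000=0.1600; V=9.600000+0.160000+0.160000=9.9200
k=6 src: inc=0.160000, refl=0.160000·0.200000=0.0320; V=9.760000+0.160000+0.032000=9.9520
k=7 load: inc=0.032000, refl=0.032000·1.000000=0.0320; V=9.920000+0.032000+0.032000=9.9840
k=8 src: inc=0.032000, refl=0.032000·0.200000=0.0064; V=9.952000+0.032000+0.006400=9.9904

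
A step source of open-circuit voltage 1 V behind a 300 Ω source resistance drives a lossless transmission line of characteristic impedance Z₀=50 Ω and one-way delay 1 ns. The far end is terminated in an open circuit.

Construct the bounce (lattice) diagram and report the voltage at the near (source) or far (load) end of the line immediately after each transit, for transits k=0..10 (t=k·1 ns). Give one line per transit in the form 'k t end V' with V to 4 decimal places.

0 0 source 0.1429
1 1 load 0.2857
2 2 source 0.3878
3 3 load 0.4898
4 4 source 0.5627
5 5 load 0.6356
6 6 source 0.6876
7 7 load 0.7397
8 8 source 0.7769
9 9 load 0.8141
10 10 source 0.8406

Γ_L=1.000000, Γ_S=0.714286; launch V₁=1·50/350=0.142857
k=0 src: V=0.1429
k=1 load: inc=0.142857, refl=0.142857·1.000000=0.1429; V=0.000000+0.142857+0.142857=0.2857
k=2 src: inc=0.142857, refl=0.142857·0.714286=0.1020; V=0.142857+0.142857+0.102041=0.3878
k=3 load: inc=0.102041, refl=0.102041·1.000000=0.1020; V=0.285714+0.102041+0.102041=0.4898
k=4 src: inc=0.102041, refl=0.102041·0.714286=0.0729; V=0.387755+0.102041+0.072886=0.5627
k=5 load: inc=0.072886, refl=0.072886·1.000000=0.0729; V=0.489796+0.072886+0.072886=0.6356
k=6 src: inc=0.072886, refl=0.072886·0.714286=0.0521; V=0.562682+0.072886+0.052062=0.6876
k=7 load: inc=0.052062, refl=0.052062·1.000000=0.0521; V=0.635569+0.052062+0.052062=0.7397
k=8 src: inc=0.052062, refl=0.052062·0.714286=0.0372; V=0.687630+0.052062+0.037187=0.7769
k=9 load: inc=0.037187, refl=0.037187·1.000000=0.0372; V=0.739692+0.037187+0.037187=0.8141
k=10 src: inc=0.037187, refl=0.037187·0.714286=0.0266; V=0.776879+0.037187+0.026562=0.8406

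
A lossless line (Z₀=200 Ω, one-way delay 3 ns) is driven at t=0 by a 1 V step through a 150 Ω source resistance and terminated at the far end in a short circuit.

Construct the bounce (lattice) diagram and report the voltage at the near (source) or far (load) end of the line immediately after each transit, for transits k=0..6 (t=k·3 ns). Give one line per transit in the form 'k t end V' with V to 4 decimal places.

0 0 source 0.5714
1 3 load 0.0000
2 6 source 0.0816
3 9 load 0.0000
4 12 source 0.0117
5 15 load 0.0000
6 18 source 0.0017

Γ_L=-1.000000, Γ_S=-0.142857; launch V₁=1·200/350=0.571429
k=0 src: V=0.5714
k=1 load: inc=0.571429, refl=0.571429·-1.000000=-0.5714; V=0.000000+0.571429+-0.571429=0.0000
k=2 src: inc=-0.571429, refl=-0.571429·-0.142857=0.0816; V=0.571429+-0.571429+0.081633=0.0816
k=3 load: inc=0.081633, refl=0.081633·-1.000000=-0.0816; V=0.000000+0.081633+-0.081633=0.0000
k=4 src: inc=-0.081633, refl=-0.081633·-0.142857=0.0117; V=0.081633+-0.081633+0.011662=0.0117
k=5 load: inc=0.011662, refl=0.011662·-1.000000=-0.0117; V=0.000000+0.011662+-0.011662=0.0000
k=6 src: inc=-0.011662, refl=-0.011662·-0.142857=0.0017; V=0.011662+-0.011662+0.001666=0.0017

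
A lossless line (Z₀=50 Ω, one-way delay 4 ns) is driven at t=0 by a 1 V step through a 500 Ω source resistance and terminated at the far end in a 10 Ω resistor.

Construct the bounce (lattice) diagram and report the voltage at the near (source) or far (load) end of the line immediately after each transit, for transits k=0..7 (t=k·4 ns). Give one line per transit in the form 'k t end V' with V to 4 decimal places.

Γ_L=-0.666667, Γ_S=0.818182; launch V₁=1·50/550=0.090909
k=0 src: V=0.0909
k=1 load: inc=0.090909, refl=0.090909·-0.666667=-0.0606; V=0.000000+0.090909+-0.060606=0.0303
k=2 src: inc=-0.060606, refl=-0.060606·0.818182=-0.0496; V=0.090909+-0.060606+-0.049587=-0.0193
k=3 load: inc=-0.049587, refl=-0.049587·-0.666667=0.0331; V=0.030303+-0.049587+0.033058=0.0138
k=4 src: inc=0.033058, refl=0.033058·0.818182=0.0270; V=-0.019284+0.033058+0.027047=0.0408
k=5 load: inc=0.027047, refl=0.027047·-0.666667=-0.0180; V=0.013774+0.027047+-0.018032=0.0228
k=6 src: inc=-0.018032, refl=-0.018032·0.818182=-0.0148; V=0.040821+-0.018032+-0.014753=0.0080
k=7 load: inc=-0.014753, refl=-0.014753·-0.666667=0.0098; V=0.022790+-0.014753+0.009835=0.0179

0 0 source 0.0909
1 4 load 0.0303
2 8 source -0.0193
3 12 load 0.0138
4 16 source 0.0408
5 20 load 0.0228
6 24 source 0.0080
7 28 load 0.0179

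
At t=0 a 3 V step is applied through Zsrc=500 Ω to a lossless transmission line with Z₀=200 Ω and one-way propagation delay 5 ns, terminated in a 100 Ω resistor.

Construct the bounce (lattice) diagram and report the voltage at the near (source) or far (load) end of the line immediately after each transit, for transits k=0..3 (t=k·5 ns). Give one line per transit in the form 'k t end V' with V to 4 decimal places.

Γ_L=-0.333333, Γ_S=0.428571; launch V₁=3·200/700=0.857143
k=0 src: V=0.8571
k=1 load: inc=0.857143, refl=0.857143·-0.333333=-0.2857; V=0.000000+0.857143+-0.285714=0.5714
k=2 src: inc=-0.285714, refl=-0.285714·0.428571=-0.1224; V=0.857143+-0.285714+-0.122449=0.4490
k=3 load: inc=-0.122449, refl=-0.122449·-0.333333=0.0408; V=0.571429+-0.122449+0.040816=0.4898

0 0 source 0.8571
1 5 load 0.5714
2 10 source 0.4490
3 15 load 0.4898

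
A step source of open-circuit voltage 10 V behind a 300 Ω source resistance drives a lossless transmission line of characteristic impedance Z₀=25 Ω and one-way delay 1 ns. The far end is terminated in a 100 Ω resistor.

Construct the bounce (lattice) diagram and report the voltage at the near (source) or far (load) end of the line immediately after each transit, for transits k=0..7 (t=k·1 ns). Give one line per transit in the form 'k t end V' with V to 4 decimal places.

Γ_L=0.600000, Γ_S=0.846154; launch V₁=10·25/325=0.769231
k=0 src: V=0.7692
k=1 load: inc=0.769231, refl=0.769231·0.600000=0.4615; V=0.000000+0.769231+0.461538=1.2308
k=2 src: inc=0.461538, refl=0.461538·0.846154=0.3905; V=0.769231+0.461538+0.390533=1.6213
k=3 load: inc=0.390533, refl=0.390533·0.600000=0.2343; V=1.230769+0.390533+0.234320=1.8556
k=4 src: inc=0.234320, refl=0.234320·0.846154=0.1983; V=1.621302+0.234320+0.198270=2.0539
k=5 load: inc=0.198270, refl=0.198270·0.600000=0.1190; V=1.855621+0.198270+0.118962=2.1729
k=6 src: inc=0.118962, refl=0.118962·0.846154=0.1007; V=2.053892+0.118962+0.100660=2.2735
k=7 load: inc=0.100660, refl=0.100660·0.600000=0.0604; V=2.172854+0.100660+0.060396=2.3339

0 0 source 0.7692
1 1 load 1.2308
2 2 source 1.6213
3 3 load 1.8556
4 4 source 2.0539
5 5 load 2.1729
6 6 source 2.2735
7 7 load 2.3339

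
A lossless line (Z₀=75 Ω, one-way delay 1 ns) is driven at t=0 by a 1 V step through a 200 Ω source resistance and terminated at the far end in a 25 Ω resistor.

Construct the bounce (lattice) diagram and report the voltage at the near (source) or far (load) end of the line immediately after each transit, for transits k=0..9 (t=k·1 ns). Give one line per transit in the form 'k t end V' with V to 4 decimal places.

Γ_L=-0.500000, Γ_S=0.454545; launch V₁=1·75/275=0.272727
k=0 src: V=0.2727
k=1 load: inc=0.272727, refl=0.272727·-0.500000=-0.1364; V=0.000000+0.272727+-0.136364=0.1364
k=2 src: inc=-0.136364, refl=-0.136364·0.454545=-0.0620; V=0.272727+-0.136364+-0.061983=0.0744
k=3 load: inc=-0.061983, refl=-0.061983·-0.500000=0.0310; V=0.136364+-0.061983+0.030992=0.1054
k=4 src: inc=0.030992, refl=0.030992·0.454545=0.0141; V=0.074380+0.030992+0.014087=0.1195
k=5 load: inc=0.014087, refl=0.014087·-0.500000=-0.0070; V=0.105372+0.014087+-0.007044=0.1124
k=6 src: inc=-0.007044, refl=-0.007044·0.454545=-0.0032; V=0.119459+-0.007044+-0.003202=0.1092
k=7 load: inc=-0.003202, refl=-0.003202·-0.500000=0.0016; V=0.112415+-0.003202+0.001601=0.1108
k=8 src: inc=0.001601, refl=0.001601·0.454545=0.0007; V=0.109214+0.001601+0.000728=0.1115
k=9 load: inc=0.000728, refl=0.000728·-0.500000=-0.0004; V=0.110815+0.000728+-0.000364=0.1112

0 0 source 0.2727
1 1 load 0.1364
2 2 source 0.0744
3 3 load 0.1054
4 4 source 0.1195
5 5 load 0.1124
6 6 source 0.1092
7 7 load 0.1108
8 8 source 0.1115
9 9 load 0.1112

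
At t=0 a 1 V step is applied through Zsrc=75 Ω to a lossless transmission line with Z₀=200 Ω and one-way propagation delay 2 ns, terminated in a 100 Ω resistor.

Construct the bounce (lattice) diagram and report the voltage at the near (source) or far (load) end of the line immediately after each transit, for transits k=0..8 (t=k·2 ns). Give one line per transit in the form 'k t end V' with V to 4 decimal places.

Γ_L=-0.333333, Γ_S=-0.454545; launch V₁=1·200/275=0.727273
k=0 src: V=0.7273
k=1 load: inc=0.727273, refl=0.727273·-0.333333=-0.2424; V=0.000000+0.727273+-0.242424=0.4848
k=2 src: inc=-0.242424, refl=-0.242424·-0.454545=0.1102; V=0.727273+-0.242424+0.110193=0.5950
k=3 load: inc=0.110193, refl=0.110193·-0.333333=-0.0367; V=0.484848+0.110193+-0.036731=0.5583
k=4 src: inc=-0.036731, refl=-0.036731·-0.454545=0.0167; V=0.595041+-0.036731+0.016696=0.5750
k=5 load: inc=0.016696, refl=0.016696·-0.333333=-0.0056; V=0.558310+0.016696+-0.005565=0.5694
k=6 src: inc=-0.005565, refl=-0.005565·-0.454545=0.0025; V=0.575006+-0.005565+0.002530=0.5720
k=7 load: inc=0.002530, refl=0.002530·-0.333333=-0.0008; V=0.569441+0.002530+-0.000843=0.5711
k=8 src: inc=-0.000843, refl=-0.000843·-0.454545=0.0004; V=0.571971+-0.000843+0.000383=0.5715

0 0 source 0.7273
1 2 load 0.4848
2 4 source 0.5950
3 6 load 0.5583
4 8 source 0.5750
5 10 load 0.5694
6 12 source 0.5720
7 14 load 0.5711
8 16 source 0.5715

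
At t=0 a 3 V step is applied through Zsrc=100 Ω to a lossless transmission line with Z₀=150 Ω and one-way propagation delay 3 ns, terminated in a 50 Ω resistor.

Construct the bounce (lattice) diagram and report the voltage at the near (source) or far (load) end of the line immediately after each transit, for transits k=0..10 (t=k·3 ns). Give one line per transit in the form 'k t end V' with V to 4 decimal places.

Γ_L=-0.500000, Γ_S=-0.200000; launch V₁=3·150/250=1.800000
k=0 src: V=1.8000
k=1 load: inc=1.800000, refl=1.800000·-0.500000=-0.9000; V=0.000000+1.800000+-0.900000=0.9000
k=2 src: inc=-0.900000, refl=-0.900000·-0.200000=0.1800; V=1.800000+-0.900000+0.180000=1.0800
k=3 load: inc=0.180000, refl=0.180000·-0.500000=-0.0900; V=0.900000+0.180000+-0.090000=0.9900
k=4 src: inc=-0.090000, refl=-0.090000·-0.200000=0.0180; V=1.080000+-0.090000+0.018000=1.0080
k=5 load: inc=0.018000, refl=0.018000·-0.500000=-0.0090; V=0.990000+0.018000+-0.009000=0.9990
k=6 src: inc=-0.009000, refl=-0.009000·-0.200000=0.0018; V=1.008000+-0.009000+0.001800=1.0008
k=7 load: inc=0.001800, refl=0.001800·-0.500000=-0.0009; V=0.999000+0.001800+-0.000900=0.9999
k=8 src: inc=-0.000900, refl=-0.000900·-0.200000=0.0002; V=1.000800+-0.000900+0.000180=1.0001
k=9 load: inc=0.000180, refl=0.000180·-0.500000=-0.0001; V=0.999900+0.000180+-0.000090=1.0000
k=10 src: inc=-0.000090, refl=-0.000090·-0.200000=0.0000; V=1.000080+-0.000090+0.000018=1.0000

0 0 source 1.8000
1 3 load 0.9000
2 6 source 1.0800
3 9 load 0.9900
4 12 source 1.0080
5 15 load 0.9990
6 18 source 1.0008
7 21 load 0.9999
8 24 source 1.0001
9 27 load 1.0000
10 30 source 1.0000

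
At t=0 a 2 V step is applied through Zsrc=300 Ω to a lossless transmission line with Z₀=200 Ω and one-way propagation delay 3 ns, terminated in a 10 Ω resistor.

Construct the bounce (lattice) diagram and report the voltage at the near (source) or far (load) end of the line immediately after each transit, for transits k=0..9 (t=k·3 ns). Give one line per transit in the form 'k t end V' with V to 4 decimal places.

Γ_L=-0.904762, Γ_S=0.200000; launch V₁=2·200/500=0.800000
k=0 src: V=0.8000
k=1 load: inc=0.800000, refl=0.800000·-0.904762=-0.7238; V=0.000000+0.800000+-0.723810=0.0762
k=2 src: inc=-0.723810, refl=-0.723810·0.200000=-0.1448; V=0.800000+-0.723810+-0.144762=-0.0686
k=3 load: inc=-0.144762, refl=-0.144762·-0.904762=0.1310; V=0.076190+-0.144762+0.130975=0.0624
k=4 src: inc=0.130975, refl=0.130975·0.200000=0.0262; V=-0.068571+0.130975+0.026195=0.0886
k=5 load: inc=0.026195, refl=0.026195·-0.904762=-0.0237; V=0.062404+0.026195+-0.023700=0.0649
k=6 src: inc=-0.023700, refl=-0.023700·0.200000=-0.0047; V=0.088599+-0.023700+-0.004740=0.0602
k=7 load: inc=-0.004740, refl=-0.004740·-0.904762=0.0043; V=0.064898+-0.004740+0.004289=0.0644
k=8 src: inc=0.004289, refl=0.004289·0.200000=0.0009; V=0.060158+0.004289+0.000858=0.0653
k=9 load: inc=0.000858, refl=0.000858·-0.904762=-0.0008; V=0.064447+0.000858+-0.000776=0.0645

0 0 source 0.8000
1 3 load 0.0762
2 6 source -0.0686
3 9 load 0.0624
4 12 source 0.0886
5 15 load 0.0649
6 18 source 0.0602
7 21 load 0.0644
8 24 source 0.0653
9 27 load 0.0645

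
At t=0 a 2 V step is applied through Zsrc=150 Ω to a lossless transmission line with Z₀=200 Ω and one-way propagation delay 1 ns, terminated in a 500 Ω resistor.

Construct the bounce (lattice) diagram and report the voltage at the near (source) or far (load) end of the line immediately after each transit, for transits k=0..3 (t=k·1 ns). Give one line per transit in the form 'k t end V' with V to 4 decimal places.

Γ_L=0.428571, Γ_S=-0.142857; launch V₁=2·200/350=1.142857
k=0 src: V=1.1429
k=1 load: inc=1.142857, refl=1.142857·0.428571=0.4898; V=0.000000+1.142857+0.489796=1.6327
k=2 src: inc=0.489796, refl=0.489796·-0.142857=-0.0700; V=1.142857+0.489796+-0.069971=1.5627
k=3 load: inc=-0.069971, refl=-0.069971·0.428571=-0.0300; V=1.632653+-0.069971+-0.029988=1.5327

0 0 source 1.1429
1 1 load 1.6327
2 2 source 1.5627
3 3 load 1.5327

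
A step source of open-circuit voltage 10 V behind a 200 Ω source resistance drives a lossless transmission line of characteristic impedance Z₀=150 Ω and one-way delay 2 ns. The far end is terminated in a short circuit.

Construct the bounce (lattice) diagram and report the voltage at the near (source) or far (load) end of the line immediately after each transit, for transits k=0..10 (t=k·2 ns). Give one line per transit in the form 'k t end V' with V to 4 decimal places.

0 0 source 4.2857
1 2 load 0.0000
2 4 source -0.6122
3 6 load 0.0000
4 8 source 0.0875
5 10 load 0.0000
6 12 source -0.0125
7 14 load 0.0000
8 16 source 0.0018
9 18 load 0.0000
10 20 source -0.0003

Γ_L=-1.000000, Γ_S=0.142857; launch V₁=10·150/350=4.285714
k=0 src: V=4.2857
k=1 load: inc=4.285714, refl=4.285714·-1.000000=-4.2857; V=0.000000+4.285714+-4.285714=0.0000
k=2 src: inc=-4.285714, refl=-4.285714·0.142857=-0.6122; V=4.285714+-4.285714+-0.612245=-0.6122
k=3 load: inc=-0.612245, refl=-0.612245·-1.000000=0.6122; V=0.000000+-0.612245+0.612245=0.0000
k=4 src: inc=0.612245, refl=0.612245·0.142857=0.0875; V=-0.612245+0.612245+0.087464=0.0875
k=5 load: inc=0.087464, refl=0.087464·-1.000000=-0.0875; V=0.000000+0.087464+-0.087464=0.0000
k=6 src: inc=-0.087464, refl=-0.087464·0.142857=-0.0125; V=0.087464+-0.087464+-0.012495=-0.0125
k=7 load: inc=-0.012495, refl=-0.012495·-1.000000=0.0125; V=0.000000+-0.012495+0.012495=0.0000
k=8 src: inc=0.012495, refl=0.012495·0.142857=0.0018; V=-0.012495+0.012495+0.001785=0.0018
k=9 load: inc=0.001785, refl=0.001785·-1.000000=-0.0018; V=0.000000+0.001785+-0.001785=0.0000
k=10 src: inc=-0.001785, refl=-0.001785·0.142857=-0.0003; V=0.001785+-0.001785+-0.000255=-0.0003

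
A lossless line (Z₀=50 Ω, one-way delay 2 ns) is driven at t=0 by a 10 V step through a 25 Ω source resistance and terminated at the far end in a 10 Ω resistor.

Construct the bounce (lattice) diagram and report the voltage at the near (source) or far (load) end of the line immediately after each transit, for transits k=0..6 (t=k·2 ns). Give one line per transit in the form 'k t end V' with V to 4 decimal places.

0 0 source 6.6667
1 2 load 2.2222
2 4 source 3.7037
3 6 load 2.7160
4 8 source 3.0453
5 10 load 2.8258
6 12 source 2.8989

Γ_L=-0.666667, Γ_S=-0.333333; launch V₁=10·50/75=6.666667
k=0 src: V=6.6667
k=1 load: inc=6.666667, refl=6.666667·-0.666667=-4.4444; V=0.000000+6.666667+-4.444444=2.2222
k=2 src: inc=-4.444444, refl=-4.444444·-0.333333=1.4815; V=6.666667+-4.444444+1.481481=3.7037
k=3 load: inc=1.481481, refl=1.481481·-0.666667=-0.9877; V=2.222222+1.481481+-0.987654=2.7160
k=4 src: inc=-0.987654, refl=-0.987654·-0.333333=0.3292; V=3.703704+-0.987654+0.329218=3.0453
k=5 load: inc=0.329218, refl=0.329218·-0.666667=-0.2195; V=2.716049+0.329218+-0.219479=2.8258
k=6 src: inc=-0.219479, refl=-0.219479·-0.333333=0.0732; V=3.045267+-0.219479+0.073160=2.8989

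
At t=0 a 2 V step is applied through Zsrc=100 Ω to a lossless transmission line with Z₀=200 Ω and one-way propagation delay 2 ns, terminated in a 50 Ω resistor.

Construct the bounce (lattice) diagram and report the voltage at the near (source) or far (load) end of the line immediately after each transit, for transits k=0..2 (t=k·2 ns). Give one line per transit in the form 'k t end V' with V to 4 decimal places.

Γ_L=-0.600000, Γ_S=-0.333333; launch V₁=2·200/300=1.333333
k=0 src: V=1.3333
k=1 load: inc=1.333333, refl=1.333333·-0.600000=-0.8000; V=0.000000+1.333333+-0.800000=0.5333
k=2 src: inc=-0.800000, refl=-0.800000·-0.333333=0.2667; V=1.333333+-0.800000+0.266667=0.8000

0 0 source 1.3333
1 2 load 0.5333
2 4 source 0.8000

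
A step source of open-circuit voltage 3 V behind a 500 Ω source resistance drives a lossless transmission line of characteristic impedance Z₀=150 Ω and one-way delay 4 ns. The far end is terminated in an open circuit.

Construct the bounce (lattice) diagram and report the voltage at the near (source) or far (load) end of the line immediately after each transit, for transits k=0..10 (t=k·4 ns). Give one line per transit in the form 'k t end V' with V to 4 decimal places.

0 0 source 0.6923
1 4 load 1.3846
2 8 source 1.7574
3 12 load 2.1302
4 16 source 2.3309
5 20 load 2.5316
6 24 source 2.6397
7 28 load 2.7478
8 32 source 2.8060
9 36 load 2.8642
10 40 source 2.8955

Γ_L=1.000000, Γ_S=0.538462; launch V₁=3·150/650=0.692308
k=0 src: V=0.6923
k=1 load: inc=0.692308, refl=0.692308·1.000000=0.6923; V=0.000000+0.692308+0.692308=1.3846
k=2 src: inc=0.692308, refl=0.692308·0.538462=0.3728; V=0.692308+0.692308+0.372781=1.7574
k=3 load: inc=0.372781, refl=0.372781·1.000000=0.3728; V=1.384615+0.372781+0.372781=2.1302
k=4 src: inc=0.372781, refl=0.372781·0.538462=0.2007; V=1.757396+0.372781+0.200728=2.3309
k=5 load: inc=0.200728, refl=0.200728·1.000000=0.2007; V=2.130178+0.200728+0.200728=2.5316
k=6 src: inc=0.200728, refl=0.200728·0.538462=0.1081; V=2.330906+0.200728+0.108084=2.6397
k=7 load: inc=0.108084, refl=0.108084·1.000000=0.1081; V=2.531634+0.108084+0.108084=2.7478
k=8 src: inc=0.108084, refl=0.108084·0.538462=0.0582; V=2.639718+0.108084+0.058199=2.8060
k=9 load: inc=0.058199, refl=0.058199·1.000000=0.0582; V=2.747803+0.058199+0.058199=2.8642
k=10 src: inc=0.058199, refl=0.058199·0.538462=0.0313; V=2.806002+0.058199+0.031338=2.8955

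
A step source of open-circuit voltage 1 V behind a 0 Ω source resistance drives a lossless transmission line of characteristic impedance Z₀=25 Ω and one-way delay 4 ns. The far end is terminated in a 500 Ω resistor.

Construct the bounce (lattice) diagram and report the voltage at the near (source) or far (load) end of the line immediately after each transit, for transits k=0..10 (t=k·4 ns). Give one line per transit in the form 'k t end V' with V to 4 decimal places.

Γ_L=0.904762, Γ_S=-1.000000; launch V₁=1·25/25=1.000000
k=0 src: V=1.0000
k=1 load: inc=1.000000, refl=1.000000·0.904762=0.9048; V=0.000000+1.000000+0.904762=1.9048
k=2 src: inc=0.904762, refl=0.904762·-1.000000=-0.9048; V=1.000000+0.904762+-0.904762=1.0000
k=3 load: inc=-0.904762, refl=-0.904762·0.904762=-0.8186; V=1.904762+-0.904762+-0.818594=0.1814
k=4 src: inc=-0.818594, refl=-0.818594·-1.000000=0.8186; V=1.000000+-0.818594+0.818594=1.0000
k=5 load: inc=0.818594, refl=0.818594·0.904762=0.7406; V=0.181406+0.818594+0.740633=1.7406
k=6 src: inc=0.740633, refl=0.740633·-1.000000=-0.7406; V=1.000000+0.740633+-0.740633=1.0000
k=7 load: inc=-0.740633, refl=-0.740633·0.904762=-0.6701; V=1.740633+-0.740633+-0.670096=0.3299
k=8 src: inc=-0.670096, refl=-0.670096·-1.000000=0.6701; V=1.000000+-0.670096+0.670096=1.0000
k=9 load: inc=0.670096, refl=0.670096·0.904762=0.6063; V=0.329904+0.670096+0.606278=1.6063
k=10 src: inc=0.606278, refl=0.606278·-1.000000=-0.6063; V=1.000000+0.606278+-0.606278=1.0000

0 0 source 1.0000
1 4 load 1.9048
2 8 source 1.0000
3 12 load 0.1814
4 16 source 1.0000
5 20 load 1.7406
6 24 source 1.0000
7 28 load 0.3299
8 32 source 1.0000
9 36 load 1.6063
10 40 source 1.0000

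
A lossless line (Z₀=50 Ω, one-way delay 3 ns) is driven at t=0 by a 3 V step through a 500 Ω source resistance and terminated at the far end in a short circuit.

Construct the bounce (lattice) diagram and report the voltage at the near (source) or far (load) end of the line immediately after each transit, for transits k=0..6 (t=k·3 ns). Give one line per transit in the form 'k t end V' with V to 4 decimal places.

Γ_L=-1.000000, Γ_S=0.818182; launch V₁=3·50/550=0.272727
k=0 src: V=0.2727
k=1 load: inc=0.272727, refl=0.272727·-1.000000=-0.2727; V=0.000000+0.272727+-0.272727=0.0000
k=2 src: inc=-0.272727, refl=-0.272727·0.818182=-0.2231; V=0.272727+-0.272727+-0.223140=-0.2231
k=3 load: inc=-0.223140, refl=-0.223140·-1.000000=0.2231; V=0.000000+-0.223140+0.223140=0.0000
k=4 src: inc=0.223140, refl=0.223140·0.818182=0.1826; V=-0.223140+0.223140+0.182569=0.1826
k=5 load: inc=0.182569, refl=0.182569·-1.000000=-0.1826; V=0.000000+0.182569+-0.182569=0.0000
k=6 src: inc=-0.182569, refl=-0.182569·0.818182=-0.1494; V=0.182569+-0.182569+-0.149375=-0.1494

0 0 source 0.2727
1 3 load 0.0000
2 6 source -0.2231
3 9 load 0.0000
4 12 source 0.1826
5 15 load 0.0000
6 18 source -0.1494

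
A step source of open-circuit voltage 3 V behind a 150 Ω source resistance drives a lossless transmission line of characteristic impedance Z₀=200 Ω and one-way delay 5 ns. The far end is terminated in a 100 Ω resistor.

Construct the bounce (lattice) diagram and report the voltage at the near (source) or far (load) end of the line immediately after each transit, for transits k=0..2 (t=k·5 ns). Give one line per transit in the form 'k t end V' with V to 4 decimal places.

0 0 source 1.7143
1 5 load 1.1429
2 10 source 1.2245

Γ_L=-0.333333, Γ_S=-0.142857; launch V₁=3·200/350=1.714286
k=0 src: V=1.7143
k=1 load: inc=1.714286, refl=1.714286·-0.333333=-0.5714; V=0.000000+1.714286+-0.571429=1.1429
k=2 src: inc=-0.571429, refl=-0.571429·-0.142857=0.0816; V=1.714286+-0.571429+0.081633=1.2245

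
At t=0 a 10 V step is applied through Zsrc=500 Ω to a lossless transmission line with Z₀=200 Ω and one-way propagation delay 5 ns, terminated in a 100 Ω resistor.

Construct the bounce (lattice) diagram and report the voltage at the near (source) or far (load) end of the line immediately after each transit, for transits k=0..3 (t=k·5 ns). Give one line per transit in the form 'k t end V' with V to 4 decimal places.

Γ_L=-0.333333, Γ_S=0.428571; launch V₁=10·200/700=2.857143
k=0 src: V=2.8571
k=1 load: inc=2.857143, refl=2.857143·-0.333333=-0.9524; V=0.000000+2.857143+-0.952381=1.9048
k=2 src: inc=-0.952381, refl=-0.952381·0.428571=-0.4082; V=2.857143+-0.952381+-0.408163=1.4966
k=3 load: inc=-0.408163, refl=-0.408163·-0.333333=0.1361; V=1.904762+-0.408163+0.136054=1.6327

0 0 source 2.8571
1 5 load 1.9048
2 10 source 1.4966
3 15 load 1.6327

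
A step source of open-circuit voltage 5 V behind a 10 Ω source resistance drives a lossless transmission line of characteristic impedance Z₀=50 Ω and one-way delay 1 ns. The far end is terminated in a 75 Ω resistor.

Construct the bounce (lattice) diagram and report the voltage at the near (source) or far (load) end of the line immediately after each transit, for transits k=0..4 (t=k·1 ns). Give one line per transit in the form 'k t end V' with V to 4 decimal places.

0 0 source 4.1667
1 1 load 5.0000
2 2 source 4.4444
3 3 load 4.3333
4 4 source 4.4074

Γ_L=0.200000, Γ_S=-0.666667; launch V₁=5·50/60=4.166667
k=0 src: V=4.1667
k=1 load: inc=4.166667, refl=4.166667·0.200000=0.8333; V=0.000000+4.166667+0.833333=5.0000
k=2 src: inc=0.833333, refl=0.833333·-0.666667=-0.5556; V=4.166667+0.833333+-0.555556=4.4444
k=3 load: inc=-0.555556, refl=-0.555556·0.200000=-0.1111; V=5.000000+-0.555556+-0.111111=4.3333
k=4 src: inc=-0.111111, refl=-0.111111·-0.666667=0.0741; V=4.444444+-0.111111+0.074074=4.4074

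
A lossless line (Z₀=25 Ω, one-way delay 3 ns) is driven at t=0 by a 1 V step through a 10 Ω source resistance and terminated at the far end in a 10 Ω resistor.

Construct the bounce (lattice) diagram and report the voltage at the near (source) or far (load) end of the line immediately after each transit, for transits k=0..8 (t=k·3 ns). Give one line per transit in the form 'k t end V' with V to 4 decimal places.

Γ_L=-0.428571, Γ_S=-0.428571; launch V₁=1·25/35=0.714286
k=0 src: V=0.7143
k=1 load: inc=0.714286, refl=0.714286·-0.428571=-0.3061; V=0.000000+0.714286+-0.306122=0.4082
k=2 src: inc=-0.306122, refl=-0.306122·-0.428571=0.1312; V=0.714286+-0.306122+0.131195=0.5394
k=3 load: inc=0.131195, refl=0.131195·-0.428571=-0.0562; V=0.408163+0.131195+-0.056227=0.4831
k=4 src: inc=-0.056227, refl=-0.056227·-0.428571=0.0241; V=0.539359+-0.056227+0.024097=0.5072
k=5 load: inc=0.024097, refl=0.024097·-0.428571=-0.0103; V=0.483132+0.024097+-0.010327=0.4969
k=6 src: inc=-0.010327, refl=-0.010327·-0.428571=0.0044; V=0.507229+-0.010327+0.004426=0.5013
k=7 load: inc=0.004426, refl=0.004426·-0.428571=-0.0019; V=0.496902+0.004426+-0.001897=0.4994
k=8 src: inc=-0.001897, refl=-0.001897·-0.428571=0.0008; V=0.501328+-0.001897+0.000813=0.5002

0 0 source 0.7143
1 3 load 0.4082
2 6 source 0.5394
3 9 load 0.4831
4 12 source 0.5072
5 15 load 0.4969
6 18 source 0.5013
7 21 load 0.4994
8 24 source 0.5002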